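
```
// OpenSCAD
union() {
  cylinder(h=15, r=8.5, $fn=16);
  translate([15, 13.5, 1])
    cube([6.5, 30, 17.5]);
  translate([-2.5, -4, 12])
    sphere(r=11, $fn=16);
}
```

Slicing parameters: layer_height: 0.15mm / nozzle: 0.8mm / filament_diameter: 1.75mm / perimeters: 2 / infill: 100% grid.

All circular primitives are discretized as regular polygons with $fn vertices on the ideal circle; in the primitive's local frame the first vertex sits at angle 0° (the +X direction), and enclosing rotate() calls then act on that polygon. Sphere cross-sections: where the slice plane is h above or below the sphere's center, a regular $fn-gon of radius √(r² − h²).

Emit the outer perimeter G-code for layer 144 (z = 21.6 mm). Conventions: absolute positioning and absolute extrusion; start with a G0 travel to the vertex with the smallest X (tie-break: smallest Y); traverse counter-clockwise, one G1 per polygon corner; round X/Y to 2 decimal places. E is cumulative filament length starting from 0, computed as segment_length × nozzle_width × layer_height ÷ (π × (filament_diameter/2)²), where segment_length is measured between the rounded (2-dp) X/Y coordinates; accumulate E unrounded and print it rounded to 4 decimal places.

At z = 21.6 mm: the cylinder is not intersected at this z (z outside [0, 15]); the cube at (15, 13.5) is not intersected at this z (z outside [1, 18.5]); the r=11 sphere at (-2.5, -4) contributes a regular 16-gon of circumradius √(11²−9.6²) = 5.370; Combining (union): only the r=11 sphere at (-2.5, -4) is present, so the union is just that shape — 1 connected region. The outline is a single polygon with 16 vertices. Extrusion per mm of travel: 0.8 × 0.15 / (π × 0.875²) = 0.049890. Accumulating E over each segment gives final E = 1.6730.

G0 X-7.87 Y-4.00 Z21.60
G1 X-7.46 Y-6.06 E0.1048
G1 X-6.30 Y-7.80 E0.2091
G1 X-4.56 Y-8.96 E0.3135
G1 X-2.50 Y-9.37 E0.4182
G1 X-0.44 Y-8.96 E0.5230
G1 X1.30 Y-7.80 E0.6274
G1 X2.46 Y-6.06 E0.7317
G1 X2.87 Y-4.00 E0.8365
G1 X2.46 Y-1.94 E0.9413
G1 X1.30 Y-0.20 E1.0456
G1 X-0.44 Y0.96 E1.1499
G1 X-2.50 Y1.37 E1.2547
G1 X-4.56 Y0.96 E1.3595
G1 X-6.30 Y-0.20 E1.4638
G1 X-7.46 Y-1.94 E1.5682
G1 X-7.87 Y-4.00 E1.6730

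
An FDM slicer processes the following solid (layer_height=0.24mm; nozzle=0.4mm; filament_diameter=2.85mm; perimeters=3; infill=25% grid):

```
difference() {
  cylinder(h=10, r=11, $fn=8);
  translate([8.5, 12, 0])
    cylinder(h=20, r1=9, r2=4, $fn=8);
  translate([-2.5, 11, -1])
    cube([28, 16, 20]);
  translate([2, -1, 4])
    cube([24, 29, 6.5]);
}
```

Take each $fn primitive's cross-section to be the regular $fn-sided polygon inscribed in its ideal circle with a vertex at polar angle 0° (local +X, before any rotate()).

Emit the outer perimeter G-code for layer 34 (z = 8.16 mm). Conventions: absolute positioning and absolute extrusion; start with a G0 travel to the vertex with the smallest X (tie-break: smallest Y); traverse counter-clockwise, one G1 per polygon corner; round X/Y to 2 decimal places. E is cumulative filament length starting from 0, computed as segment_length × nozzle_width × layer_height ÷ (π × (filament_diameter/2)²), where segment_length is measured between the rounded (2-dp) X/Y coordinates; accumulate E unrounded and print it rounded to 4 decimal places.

G0 X-11.00 Y0.00 Z8.16
G1 X-7.78 Y-7.78 E0.1267
G1 X0.00 Y-11.00 E0.2534
G1 X7.78 Y-7.78 E0.3801
G1 X10.59 Y-1.00 E0.4906
G1 X2.00 Y-1.00 E0.6198
G1 X2.00 Y10.17 E0.7879
G1 X0.00 Y11.00 E0.8205
G1 X-7.78 Y7.78 E0.9472
G1 X-11.00 Y0.00 E1.0739

At z = 8.16 mm: the r=11 cylinder contributes a regular 8-gon of circumradius 11; the cone at (8.5, 12) contributes a regular 8-gon of circumradius 6.960 (interpolated between r1=9 and r2=4 at t=0.408); the 28×16 cube at (-2.5, 11) contributes its full rectangle; the cube at (2, -1) (footprint 24×29) is included at this height; Subtracting the remaining from the first: starting from the r=11 cylinder, the cone at (8.5, 12) partially overlaps it — only the 13.15 mm² overlap (of its 137.01 mm²) is removed, clipping the outline; the 28×16 cube at (-2.5, 11) misses the remaining region (no effect); the 24×29 cube at (2, -1) partially overlaps it — only the 60.04 mm² overlap (of its 696.00 mm²) is removed, clipping the outline — 1 connected region. The outline is a single polygon with 9 vertices. Extrusion per mm of travel: 0.4 × 0.24 / (π × 1.425²) = 0.015048. Accumulating E over each segment gives final E = 1.0739.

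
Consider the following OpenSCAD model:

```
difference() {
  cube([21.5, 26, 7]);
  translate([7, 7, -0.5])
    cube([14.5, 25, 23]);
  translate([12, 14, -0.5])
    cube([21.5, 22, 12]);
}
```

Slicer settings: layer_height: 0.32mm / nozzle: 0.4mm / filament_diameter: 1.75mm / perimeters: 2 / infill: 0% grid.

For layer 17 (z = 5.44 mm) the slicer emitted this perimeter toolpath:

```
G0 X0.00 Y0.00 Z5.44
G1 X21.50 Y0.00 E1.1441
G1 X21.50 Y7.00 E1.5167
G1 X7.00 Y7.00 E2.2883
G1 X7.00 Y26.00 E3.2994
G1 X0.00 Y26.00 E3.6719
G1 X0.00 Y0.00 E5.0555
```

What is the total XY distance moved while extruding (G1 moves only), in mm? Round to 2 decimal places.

Sum the Euclidean lengths of each G1 segment: total = 95.00 mm.

95.00 mm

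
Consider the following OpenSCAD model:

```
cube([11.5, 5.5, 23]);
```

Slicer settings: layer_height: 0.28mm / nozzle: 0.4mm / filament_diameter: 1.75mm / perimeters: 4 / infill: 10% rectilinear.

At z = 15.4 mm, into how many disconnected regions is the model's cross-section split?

1

At z = 15.4 mm: the 11.5×5.5 cube contributes its full rectangle. The result has 1 disconnected region.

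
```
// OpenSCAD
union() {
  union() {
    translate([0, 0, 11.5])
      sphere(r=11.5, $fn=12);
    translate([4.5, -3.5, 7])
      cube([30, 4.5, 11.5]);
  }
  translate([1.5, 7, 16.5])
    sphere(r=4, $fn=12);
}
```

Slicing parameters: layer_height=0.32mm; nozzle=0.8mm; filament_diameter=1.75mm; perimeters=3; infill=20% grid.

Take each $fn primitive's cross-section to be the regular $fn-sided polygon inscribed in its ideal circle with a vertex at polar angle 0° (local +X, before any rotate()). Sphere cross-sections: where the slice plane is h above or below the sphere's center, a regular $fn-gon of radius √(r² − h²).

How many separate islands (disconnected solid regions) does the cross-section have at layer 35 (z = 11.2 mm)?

At z = 11.2 mm: the sphere: section is a regular 12-gon, circumradius = √(r²−h²) = √(11.5²−0.3²) = 11.496; the 30×4.5 cube at (4.5, -3.5) contributes its full rectangle; Combining (union): the regions partially overlap (shared area 29.71 mm²), so overlapping operands fuse into one piece — 1 connected region; the sphere at (1.5, 7) is absent (|z−center|=5.300 > r=4); Merging all regions: only the result so far is present, so the union is just that shape — 1 connected region. Overall, the cross-section is a single solid region. Island count = 1.

1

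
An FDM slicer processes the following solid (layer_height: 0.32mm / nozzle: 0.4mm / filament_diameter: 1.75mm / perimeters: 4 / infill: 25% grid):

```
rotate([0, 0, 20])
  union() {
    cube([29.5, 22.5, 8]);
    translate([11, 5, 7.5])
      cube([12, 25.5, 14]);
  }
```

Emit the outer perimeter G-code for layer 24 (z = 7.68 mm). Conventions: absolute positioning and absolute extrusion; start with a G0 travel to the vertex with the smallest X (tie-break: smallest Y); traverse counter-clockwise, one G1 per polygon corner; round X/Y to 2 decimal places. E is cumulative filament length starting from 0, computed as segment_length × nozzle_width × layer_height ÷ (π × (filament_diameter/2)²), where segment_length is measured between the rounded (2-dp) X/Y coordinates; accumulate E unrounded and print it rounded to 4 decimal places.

At z = 7.68 mm: the cube (footprint 29.5×22.5) is included at this height; the 12×25.5 cube at (11, 5) contributes its full rectangle; Combining (union): the regions partially overlap (shared area 210.00 mm²), so overlapping operands fuse into one piece — 1 connected region; (whole slice rotated 20° about Z — lengths, areas and connectivity unchanged). The outline is a single polygon with 8 vertices. Extrusion per mm of travel: 0.4 × 0.32 / (π × 0.875²) = 0.053216. Accumulating E over each segment gives final E = 6.3854.

G0 X-7.70 Y21.14 Z7.68
G1 X0.00 Y0.00 E1.1973
G1 X27.72 Y10.09 E2.7671
G1 X20.03 Y31.23 E3.9642
G1 X13.92 Y29.01 E4.3102
G1 X11.18 Y36.53 E4.7361
G1 X-0.09 Y32.42 E5.3745
G1 X2.64 Y24.91 E5.7997
G1 X-7.70 Y21.14 E6.3854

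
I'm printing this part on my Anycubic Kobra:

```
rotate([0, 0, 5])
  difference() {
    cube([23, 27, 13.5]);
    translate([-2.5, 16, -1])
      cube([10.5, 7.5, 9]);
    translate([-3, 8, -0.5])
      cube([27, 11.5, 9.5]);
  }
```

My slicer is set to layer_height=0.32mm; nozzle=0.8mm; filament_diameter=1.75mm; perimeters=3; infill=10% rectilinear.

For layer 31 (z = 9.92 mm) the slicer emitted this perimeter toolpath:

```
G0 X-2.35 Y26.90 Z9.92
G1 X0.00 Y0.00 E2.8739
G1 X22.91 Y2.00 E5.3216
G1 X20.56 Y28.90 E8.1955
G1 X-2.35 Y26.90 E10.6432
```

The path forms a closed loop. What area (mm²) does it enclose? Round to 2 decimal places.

620.98 mm²

Apply the shoelace formula to the sequence of (X, Y) vertices; enclosed area = 620.98 mm².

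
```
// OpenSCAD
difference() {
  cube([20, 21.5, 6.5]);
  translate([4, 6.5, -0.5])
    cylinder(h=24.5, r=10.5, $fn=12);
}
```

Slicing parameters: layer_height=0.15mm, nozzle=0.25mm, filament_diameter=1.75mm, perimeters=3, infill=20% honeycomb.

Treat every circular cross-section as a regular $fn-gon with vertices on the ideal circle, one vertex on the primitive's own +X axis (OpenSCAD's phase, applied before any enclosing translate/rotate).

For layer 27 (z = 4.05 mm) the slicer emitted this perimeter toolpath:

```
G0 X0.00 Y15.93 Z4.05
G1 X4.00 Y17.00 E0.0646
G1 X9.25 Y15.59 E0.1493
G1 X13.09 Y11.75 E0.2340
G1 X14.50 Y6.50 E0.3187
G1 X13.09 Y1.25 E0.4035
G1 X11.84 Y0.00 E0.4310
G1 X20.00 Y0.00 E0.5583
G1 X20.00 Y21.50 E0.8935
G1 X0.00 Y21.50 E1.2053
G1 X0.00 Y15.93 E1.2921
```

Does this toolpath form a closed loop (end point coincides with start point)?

yes

Start point (G0): (0.00, 15.93). End point (last G1): the path returns to the start — closed.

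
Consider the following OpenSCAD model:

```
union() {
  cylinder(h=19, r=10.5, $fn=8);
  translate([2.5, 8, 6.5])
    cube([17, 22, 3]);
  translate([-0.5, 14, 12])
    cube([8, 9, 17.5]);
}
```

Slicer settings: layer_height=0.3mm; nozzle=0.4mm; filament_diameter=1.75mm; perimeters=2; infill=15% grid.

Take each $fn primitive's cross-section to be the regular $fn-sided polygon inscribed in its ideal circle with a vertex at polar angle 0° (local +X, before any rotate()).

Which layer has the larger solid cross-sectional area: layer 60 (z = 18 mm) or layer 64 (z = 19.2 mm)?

layer 60 (z = 18 mm)

Layer 60 (z = 18): the cylinder: section is a regular 8-gon, circumradius r=10.5 (area = (8/2)·10.500²·sin(360°/8) = 311.83 mm²); the cube at (2.5, 8) is not intersected at this z (z outside [6.5, 9.5]); the cube at (-0.5, 14) is present — its section is the full 8×9 rectangle (area 72.00 mm²); Merging all regions: the 2 present regions are separate (no shared area or edge), so areas and boundary lengths simply add and each stays a separate island — area = 383.83 mm². So its area = 383.83 mm². Layer 64 (z = 19.2): the cylinder does not reach this height (z outside [0, 19]); the cube at (2.5, 8) is absent (z outside [6.5, 9.5]); the cube at (-0.5, 14) (footprint 8×9) is included at this height (area 72.00 mm²); Merging all regions: only the 8×9 cube at (-0.5, 14) is present, so the union is just that shape — area = 72.00 mm². So its area = 72.00 mm². Layer 60 is larger (383.83 vs 72.00 mm²).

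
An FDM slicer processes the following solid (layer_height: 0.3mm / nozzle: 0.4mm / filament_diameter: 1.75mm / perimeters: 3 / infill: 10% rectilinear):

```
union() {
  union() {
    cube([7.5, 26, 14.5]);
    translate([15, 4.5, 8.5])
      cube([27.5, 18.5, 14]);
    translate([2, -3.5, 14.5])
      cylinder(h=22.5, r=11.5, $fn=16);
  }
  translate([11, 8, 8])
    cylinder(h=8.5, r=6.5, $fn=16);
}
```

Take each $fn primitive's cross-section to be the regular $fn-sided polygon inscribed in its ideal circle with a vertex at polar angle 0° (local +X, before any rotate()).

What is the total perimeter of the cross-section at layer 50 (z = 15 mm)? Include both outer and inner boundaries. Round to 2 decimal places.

164.46 mm

At z = 15 mm: the cube does not reach this height (z outside [0, 14.5]); the cube at (15, 4.5) is present — its section is the full 27.5×18.5 rectangle (perimeter 92.00 mm); the cylinder at (2, -3.5): section is a regular 16-gon, circumradius r=11.5 (perimeter = 2·16·11.500·sin(180°/16) = 71.79 mm); Taking the union: the 2 present regions are separate (no shared area or edge), so areas and boundary lengths simply add and each stays a separate island — boundary = 163.79 mm; the cylinder at (11, 8): section is a regular 16-gon, circumradius r=6.5 (perimeter = 2·16·6.500·sin(180°/16) = 40.58 mm); Taking the union: the regions partially overlap (shared area 36.40 mm²), so the edge portions inside another operand are dropped and the merged outline is re-measured after clipping — boundary = 164.46 mm. Overall, the cross-section is a single solid region. Total boundary length (outer) = 164.46 mm.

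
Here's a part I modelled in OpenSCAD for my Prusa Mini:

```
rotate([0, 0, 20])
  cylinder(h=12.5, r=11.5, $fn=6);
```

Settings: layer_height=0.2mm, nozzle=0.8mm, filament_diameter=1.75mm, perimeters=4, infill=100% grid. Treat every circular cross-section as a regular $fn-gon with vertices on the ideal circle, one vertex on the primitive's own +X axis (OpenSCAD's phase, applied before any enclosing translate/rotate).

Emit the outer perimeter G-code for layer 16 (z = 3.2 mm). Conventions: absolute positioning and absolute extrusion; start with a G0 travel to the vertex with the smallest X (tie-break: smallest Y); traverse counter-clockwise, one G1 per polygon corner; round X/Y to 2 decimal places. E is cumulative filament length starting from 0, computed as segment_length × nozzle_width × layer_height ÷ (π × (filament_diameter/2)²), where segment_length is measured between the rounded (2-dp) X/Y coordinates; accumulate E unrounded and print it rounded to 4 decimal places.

At z = 3.2 mm: the r=11.5 cylinder gives a regular 6-gon of circumradius 11.5 (constant along its height); (whole slice rotated 20° about Z — lengths, areas and connectivity unchanged). The outline is a single polygon with 6 vertices. Extrusion per mm of travel: 0.8 × 0.2 / (π × 0.875²) = 0.066520. Accumulating E over each segment gives final E = 4.5908.

G0 X-10.81 Y-3.93 Z3.20
G1 X-2.00 Y-11.33 E0.7653
G1 X8.81 Y-7.39 E1.5307
G1 X10.81 Y3.93 E2.2954
G1 X2.00 Y11.33 E3.0607
G1 X-8.81 Y7.39 E3.8261
G1 X-10.81 Y-3.93 E4.5908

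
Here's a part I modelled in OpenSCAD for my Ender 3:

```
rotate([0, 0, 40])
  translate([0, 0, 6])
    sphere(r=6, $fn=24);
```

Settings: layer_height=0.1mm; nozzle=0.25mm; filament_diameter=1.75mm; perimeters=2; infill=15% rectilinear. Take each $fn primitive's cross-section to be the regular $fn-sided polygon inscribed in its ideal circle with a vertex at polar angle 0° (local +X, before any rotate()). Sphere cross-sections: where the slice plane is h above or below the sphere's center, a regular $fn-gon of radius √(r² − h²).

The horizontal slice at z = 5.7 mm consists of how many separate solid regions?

1

At z = 5.7 mm: the r=6 sphere contributes a regular 24-gon of circumradius √(6²−0.3²) = 5.992; (rotated 40° about Z; rotation is an isometry so areas/perimeters/island counts are preserved). The result has 1 disconnected region.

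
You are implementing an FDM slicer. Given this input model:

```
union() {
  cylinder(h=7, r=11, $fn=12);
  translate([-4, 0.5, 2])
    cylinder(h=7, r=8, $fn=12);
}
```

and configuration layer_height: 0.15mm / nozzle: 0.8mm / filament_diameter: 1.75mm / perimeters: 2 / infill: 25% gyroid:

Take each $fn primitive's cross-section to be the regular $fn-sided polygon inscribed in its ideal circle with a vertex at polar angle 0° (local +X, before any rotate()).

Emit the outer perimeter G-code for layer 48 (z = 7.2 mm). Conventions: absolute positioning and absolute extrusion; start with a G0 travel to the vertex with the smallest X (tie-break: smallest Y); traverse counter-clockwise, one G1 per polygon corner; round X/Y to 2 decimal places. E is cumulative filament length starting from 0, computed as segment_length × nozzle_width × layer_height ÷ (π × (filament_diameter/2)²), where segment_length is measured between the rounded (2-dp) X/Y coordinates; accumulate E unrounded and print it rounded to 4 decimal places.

At z = 7.2 mm: the cylinder does not reach this height (z outside [0, 7]); the r=8 cylinder at (-4, 0.5) contributes a regular 12-gon of circumradius 8; Taking the union: only the r=8 cylinder at (-4, 0.5) is present, so the union is just that shape — 1 connected region. The outline is a single polygon with 12 vertices. Extrusion per mm of travel: 0.8 × 0.15 / (π × 0.875²) = 0.049890. Accumulating E over each segment gives final E = 2.4795.

G0 X-12.00 Y0.50 Z7.20
G1 X-10.93 Y-3.50 E0.2066
G1 X-8.00 Y-6.43 E0.4133
G1 X-4.00 Y-7.50 E0.6199
G1 X0.00 Y-6.43 E0.8265
G1 X2.93 Y-3.50 E1.0332
G1 X4.00 Y0.50 E1.2398
G1 X2.93 Y4.50 E1.4463
G1 X0.00 Y7.43 E1.6531
G1 X-4.00 Y8.50 E1.8596
G1 X-8.00 Y7.43 E2.0662
G1 X-10.93 Y4.50 E2.2730
G1 X-12.00 Y0.50 E2.4795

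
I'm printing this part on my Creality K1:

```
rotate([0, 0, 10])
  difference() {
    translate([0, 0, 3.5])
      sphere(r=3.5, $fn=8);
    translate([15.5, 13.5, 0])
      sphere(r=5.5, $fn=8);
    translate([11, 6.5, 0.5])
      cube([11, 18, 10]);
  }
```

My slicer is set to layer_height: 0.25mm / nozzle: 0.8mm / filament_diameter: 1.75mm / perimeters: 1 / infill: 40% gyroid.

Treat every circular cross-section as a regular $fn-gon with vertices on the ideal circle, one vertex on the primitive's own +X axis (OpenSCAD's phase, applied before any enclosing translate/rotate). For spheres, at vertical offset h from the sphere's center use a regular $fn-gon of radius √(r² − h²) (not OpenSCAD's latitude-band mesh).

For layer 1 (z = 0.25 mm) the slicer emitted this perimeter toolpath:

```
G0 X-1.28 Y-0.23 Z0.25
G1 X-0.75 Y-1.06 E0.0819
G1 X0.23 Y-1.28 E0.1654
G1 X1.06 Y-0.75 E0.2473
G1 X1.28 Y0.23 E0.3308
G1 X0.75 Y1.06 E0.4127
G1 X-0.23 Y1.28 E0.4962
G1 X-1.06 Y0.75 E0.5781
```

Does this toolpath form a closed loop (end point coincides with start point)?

no

Start point (G0): (-1.28, -0.23). End point (last G1): the path does not return to the start — open.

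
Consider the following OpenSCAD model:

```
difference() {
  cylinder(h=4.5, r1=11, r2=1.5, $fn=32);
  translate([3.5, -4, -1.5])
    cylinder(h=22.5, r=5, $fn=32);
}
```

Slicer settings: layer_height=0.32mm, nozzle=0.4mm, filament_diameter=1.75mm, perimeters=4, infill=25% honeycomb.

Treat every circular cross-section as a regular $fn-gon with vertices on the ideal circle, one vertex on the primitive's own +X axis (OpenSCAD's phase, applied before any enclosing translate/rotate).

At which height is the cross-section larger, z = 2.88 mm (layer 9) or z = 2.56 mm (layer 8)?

layer 8 (z = 2.56 mm)

Layer 9 (z = 2.88): the cone contributes a regular 32-gon of circumradius 4.920 (interpolated between r1=11 and r2=1.5 at t=0.640) (area = (32/2)·4.920²·sin(360°/32) = 75.56 mm²); the cylinder at (3.5, -4): section is a regular 32-gon, circumradius r=5 (area = (32/2)·5.000²·sin(360°/32) = 78.04 mm²); Subtracting the remaining from the first: starting from the cone (75.56 mm²), the r=5 cylinder at (3.5, -4) partially overlaps it — only the 26.89 mm² overlap (of its 78.04 mm²) is removed, clipping the outline — area = 48.67 mm². So its area = 48.67 mm². Layer 8 (z = 2.56): the cone contributes a regular 32-gon of circumradius 5.596 (interpolated between r1=11 and r2=1.5 at t=0.569) (area = (32/2)·5.596²·sin(360°/32) = 97.73 mm²); the r=5 cylinder at (3.5, -4) contributes a regular 32-gon of circumradius 5 (area = (32/2)·5.000²·sin(360°/32) = 78.04 mm²); Taking the first minus the rest: starting from the cone (97.73 mm²), the r=5 cylinder at (3.5, -4) partially overlaps it — only the 33.83 mm² overlap (of its 78.04 mm²) is removed, clipping the outline — area = 63.91 mm². So its area = 63.91 mm². Layer 8 is larger (63.91 vs 48.67 mm²).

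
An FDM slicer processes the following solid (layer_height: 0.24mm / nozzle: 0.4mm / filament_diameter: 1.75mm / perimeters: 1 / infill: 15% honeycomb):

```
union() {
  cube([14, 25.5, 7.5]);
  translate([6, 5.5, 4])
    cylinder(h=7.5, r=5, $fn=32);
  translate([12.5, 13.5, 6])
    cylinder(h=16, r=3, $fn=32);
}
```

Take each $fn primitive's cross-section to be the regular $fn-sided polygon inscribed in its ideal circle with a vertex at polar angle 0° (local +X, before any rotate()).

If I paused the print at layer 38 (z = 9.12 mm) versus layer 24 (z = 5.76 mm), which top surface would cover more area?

Layer 38 (z = 9.12): the cube does not reach this height (z outside [0, 7.5]); the cylinder at (6, 5.5): section is a regular 32-gon, circumradius r=5 (area = (32/2)·5.000²·sin(360°/32) = 78.04 mm²); the r=3 cylinder at (12.5, 13.5) contributes a regular 32-gon of circumradius 3 (area = (32/2)·3.000²·sin(360°/32) = 28.09 mm²); Taking the union: the 2 present regions are separate (no shared area or edge), so areas and boundary lengths simply add and each stays a separate island — area = 106.13 mm². So its area = 106.13 mm². Layer 24 (z = 5.76): the 14×25.5 cube contributes its full rectangle (area 357.00 mm²); the cylinder at (6, 5.5): section is a regular 32-gon, circumradius r=5 (area = (32/2)·5.000²·sin(360°/32) = 78.04 mm²); the cylinder at (12.5, 13.5) does not reach this height (z outside [6, 22]); Combining (union): the r=5 cylinder at (6, 5.5) lies entirely inside the 14×25.5 cube, so the union is just the 14×25.5 cube — area = 357.00 mm². So its area = 357.00 mm². Layer 24 is larger (357.00 vs 106.13 mm²).

layer 24 (z = 5.76 mm)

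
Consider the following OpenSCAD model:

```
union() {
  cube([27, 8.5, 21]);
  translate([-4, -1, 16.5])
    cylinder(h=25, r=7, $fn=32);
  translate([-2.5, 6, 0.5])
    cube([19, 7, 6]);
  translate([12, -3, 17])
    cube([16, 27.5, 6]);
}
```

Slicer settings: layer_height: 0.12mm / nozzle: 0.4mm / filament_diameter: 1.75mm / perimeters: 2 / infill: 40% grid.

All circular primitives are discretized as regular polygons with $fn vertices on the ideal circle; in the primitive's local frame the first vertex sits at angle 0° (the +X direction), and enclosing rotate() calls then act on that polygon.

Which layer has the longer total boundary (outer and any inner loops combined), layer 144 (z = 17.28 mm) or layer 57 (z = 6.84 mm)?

Layer 144 (z = 17.28): the 27×8.5 cube contributes its full rectangle (perimeter 71.00 mm); the r=7 cylinder at (-4, -1) contributes a regular 32-gon of circumradius 7 (perimeter = 2·32·7.000·sin(180°/32) = 43.91 mm); the cube at (-2.5, 6) is absent (z outside [0.5, 6.5]); the cube at (12, -3) is present — its section is the full 16×27.5 rectangle (perimeter 87.00 mm); Combining (union): the regions partially overlap (shared area 136.49 mm²), so the edge portions inside another operand are dropped and the merged outline is re-measured after clipping — boundary = 141.57 mm. So its perimeter = 141.57 mm. Layer 57 (z = 6.84): the cube is present — its section is the full 27×8.5 rectangle (perimeter 71.00 mm); the cylinder at (-4, -1) is absent (z outside [16.5, 41.5]); the cube at (-2.5, 6) does not reach this height (z outside [0.5, 6.5]); the cube at (12, -3) is absent (z outside [17, 23]); Merging all regions: only the 27×8.5 cube is present, so the union is just that shape — boundary = 71.00 mm. So its perimeter = 71.00 mm. Layer 144 is larger (141.57 vs 71.00 mm).

layer 144 (z = 17.28 mm)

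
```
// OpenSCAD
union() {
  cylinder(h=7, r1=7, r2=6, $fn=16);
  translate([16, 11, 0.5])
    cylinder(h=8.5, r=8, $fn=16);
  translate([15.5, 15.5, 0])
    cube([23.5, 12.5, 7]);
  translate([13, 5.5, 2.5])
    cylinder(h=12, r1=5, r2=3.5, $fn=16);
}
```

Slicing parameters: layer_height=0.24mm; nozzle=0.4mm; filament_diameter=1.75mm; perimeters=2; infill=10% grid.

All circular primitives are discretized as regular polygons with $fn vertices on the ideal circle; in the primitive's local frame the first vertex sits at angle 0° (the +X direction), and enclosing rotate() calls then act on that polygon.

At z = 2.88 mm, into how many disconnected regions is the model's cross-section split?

2

At z = 2.88 mm: the cone contributes a regular 16-gon of circumradius 6.589 (interpolated between r1=7 and r2=6 at t=0.411); the r=8 cylinder at (16, 11) gives a regular 16-gon of circumradius 8 (constant along its height); the cube at (15.5, 15.5) is present — its section is the full 23.5×12.5 rectangle; the cone at (13, 5.5) contributes a regular 16-gon of circumradius 4.952 (interpolated between r1=5 and r2=3.5 at t=0.032); Combining (union): the regions partially overlap (shared area 65.45 mm²), so overlapping operands fuse into one piece — 2 connected regions. The result has 2 disconnected regions.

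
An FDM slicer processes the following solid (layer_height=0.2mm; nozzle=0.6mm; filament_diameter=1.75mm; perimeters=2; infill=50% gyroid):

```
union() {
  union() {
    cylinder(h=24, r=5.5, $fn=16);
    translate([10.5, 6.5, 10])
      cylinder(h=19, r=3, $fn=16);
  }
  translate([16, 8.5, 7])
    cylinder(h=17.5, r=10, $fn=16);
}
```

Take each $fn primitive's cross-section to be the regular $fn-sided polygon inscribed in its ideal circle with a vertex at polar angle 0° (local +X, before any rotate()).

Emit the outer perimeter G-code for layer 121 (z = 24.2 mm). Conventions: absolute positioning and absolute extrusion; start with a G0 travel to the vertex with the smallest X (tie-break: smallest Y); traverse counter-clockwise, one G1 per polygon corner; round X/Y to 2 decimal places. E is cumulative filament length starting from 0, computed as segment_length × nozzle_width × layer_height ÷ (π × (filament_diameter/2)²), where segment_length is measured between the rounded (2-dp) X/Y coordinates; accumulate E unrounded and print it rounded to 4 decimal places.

G0 X6.00 Y8.50 Z24.20
G1 X6.76 Y4.67 E0.1948
G1 X8.93 Y1.43 E0.3894
G1 X12.17 Y-0.74 E0.5839
G1 X16.00 Y-1.50 E0.7787
G1 X19.83 Y-0.74 E0.9735
G1 X23.07 Y1.43 E1.1681
G1 X25.24 Y4.67 E1.3626
G1 X26.00 Y8.50 E1.5574
G1 X25.24 Y12.33 E1.7522
G1 X23.07 Y15.57 E1.9468
G1 X19.83 Y17.74 E2.1413
G1 X16.00 Y18.50 E2.3361
G1 X12.17 Y17.74 E2.5309
G1 X8.93 Y15.57 E2.7255
G1 X6.76 Y12.33 E2.9200
G1 X6.00 Y8.50 E3.1148

At z = 24.2 mm: the cylinder does not reach this height (z outside [0, 24]); the cylinder at (10.5, 6.5): section is a regular 16-gon, circumradius r=3; Taking the union: only the r=3 cylinder at (10.5, 6.5) is present, so the union is just that shape — 1 connected region; the r=10 cylinder at (16, 8.5) gives a regular 16-gon of circumradius 10 (constant along its height); Taking the union: that combined region lies entirely inside the r=10 cylinder at (16, 8.5), so the union is just the r=10 cylinder at (16, 8.5) — 1 connected region. The outline is a single polygon with 16 vertices. Extrusion per mm of travel: 0.6 × 0.2 / (π × 0.875²) = 0.049890. Accumulating E over each segment gives final E = 3.1148.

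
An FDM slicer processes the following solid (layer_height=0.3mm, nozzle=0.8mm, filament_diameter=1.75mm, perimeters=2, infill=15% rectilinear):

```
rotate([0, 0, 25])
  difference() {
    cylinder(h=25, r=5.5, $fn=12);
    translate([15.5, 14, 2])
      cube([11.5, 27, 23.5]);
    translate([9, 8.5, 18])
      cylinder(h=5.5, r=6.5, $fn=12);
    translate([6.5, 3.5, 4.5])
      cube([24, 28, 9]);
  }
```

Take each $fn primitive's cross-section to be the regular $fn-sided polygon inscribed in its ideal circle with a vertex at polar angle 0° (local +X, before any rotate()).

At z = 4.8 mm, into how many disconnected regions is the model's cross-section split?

1

At z = 4.8 mm: the r=5.5 cylinder contributes a regular 12-gon of circumradius 5.5; the 11.5×27 cube at (15.5, 14) contributes its full rectangle; the cylinder at (9, 8.5) is not intersected at this z (z outside [18, 23.5]); the cube at (6.5, 3.5) (footprint 24×28) is included at this height; Taking the first minus the rest: starting from the r=5.5 cylinder, the 11.5×27 cube at (15.5, 14) misses the remaining region (no effect); the 24×28 cube at (6.5, 3.5) misses the remaining region (no effect) — 1 connected region; (whole slice rotated 25° about Z — lengths, areas and connectivity unchanged). The result has 1 disconnected region.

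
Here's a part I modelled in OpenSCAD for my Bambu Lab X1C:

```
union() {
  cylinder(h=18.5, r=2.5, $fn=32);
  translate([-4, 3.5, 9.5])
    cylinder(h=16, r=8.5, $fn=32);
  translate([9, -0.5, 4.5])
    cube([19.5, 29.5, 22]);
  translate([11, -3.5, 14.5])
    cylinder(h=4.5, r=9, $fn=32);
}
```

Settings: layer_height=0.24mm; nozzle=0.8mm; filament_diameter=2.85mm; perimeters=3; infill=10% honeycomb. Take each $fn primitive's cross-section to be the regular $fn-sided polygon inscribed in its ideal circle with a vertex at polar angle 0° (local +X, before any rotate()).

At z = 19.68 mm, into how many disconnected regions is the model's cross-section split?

2

At z = 19.68 mm: the cylinder is not intersected at this z (z outside [0, 18.5]); the cylinder at (-4, 3.5): section is a regular 32-gon, circumradius r=8.5; the 19.5×29.5 cube at (9, -0.5) contributes its full rectangle; the cylinder at (11, -3.5) is not intersected at this z (z outside [14.5, 19]); Combining (union): the 2 present regions are separate (no shared area or edge), so areas and boundary lengths simply add and each stays a separate island — 2 connected regions. The result has 2 disconnected regions.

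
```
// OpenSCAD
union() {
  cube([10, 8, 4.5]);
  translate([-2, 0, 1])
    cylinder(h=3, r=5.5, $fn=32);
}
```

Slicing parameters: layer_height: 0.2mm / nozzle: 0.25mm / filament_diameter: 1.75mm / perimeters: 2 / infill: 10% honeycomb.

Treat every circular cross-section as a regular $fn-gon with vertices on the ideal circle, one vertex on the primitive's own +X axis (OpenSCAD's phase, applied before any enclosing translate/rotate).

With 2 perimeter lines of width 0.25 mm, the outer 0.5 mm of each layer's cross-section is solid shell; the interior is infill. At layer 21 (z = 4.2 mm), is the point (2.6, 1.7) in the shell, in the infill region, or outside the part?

infill

At z = 4.2 mm: the cube is present — its section is the full 10×8 rectangle; the cylinder at (-2, 0) is absent (z outside [1, 4]); Taking the union: only the 10×8 cube is present, so the union is just that shape — 1 connected region. Overall, the cross-section is a single solid region. The nearest boundary edge runs (0.00, 0.00)→(10.00, 0.00); distance from the point to it = 1.70 mm. The point is inside the cross-section and 1.70 mm from the nearest boundary — more than the 0.5 mm shell width (2 × 0.25), so it's in the infill interior.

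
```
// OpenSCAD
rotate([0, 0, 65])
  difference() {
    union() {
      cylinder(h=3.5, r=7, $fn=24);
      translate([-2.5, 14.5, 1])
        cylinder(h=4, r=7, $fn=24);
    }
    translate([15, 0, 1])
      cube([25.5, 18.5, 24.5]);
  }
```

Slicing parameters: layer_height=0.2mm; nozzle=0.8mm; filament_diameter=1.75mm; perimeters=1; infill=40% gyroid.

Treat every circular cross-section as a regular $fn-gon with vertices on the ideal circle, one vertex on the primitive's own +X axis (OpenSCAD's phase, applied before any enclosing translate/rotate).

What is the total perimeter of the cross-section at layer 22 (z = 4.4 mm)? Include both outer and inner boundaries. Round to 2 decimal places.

At z = 4.4 mm: the cylinder is absent (z outside [0, 3.5]); the r=7 cylinder at (-2.5, 14.5) gives a regular 24-gon of circumradius 7 (constant along its height) (perimeter = 2·24·7.000·sin(180°/24) = 43.86 mm); Merging all regions: only the r=7 cylinder at (-2.5, 14.5) is present, so the union is just that shape — boundary = 43.86 mm; the cube at (15, 0) is present — its section is the full 25.5×18.5 rectangle (perimeter 88.00 mm); Subtracting the remaining from the first: starting from that combined region, the 25.5×18.5 cube at (15, 0) misses the remaining region (no effect) — boundary = 43.86 mm; (whole slice rotated 65° about Z — lengths, areas and connectivity unchanged). Overall, the cross-section is a single solid region. Total boundary length (outer) = 43.86 mm.

43.86 mm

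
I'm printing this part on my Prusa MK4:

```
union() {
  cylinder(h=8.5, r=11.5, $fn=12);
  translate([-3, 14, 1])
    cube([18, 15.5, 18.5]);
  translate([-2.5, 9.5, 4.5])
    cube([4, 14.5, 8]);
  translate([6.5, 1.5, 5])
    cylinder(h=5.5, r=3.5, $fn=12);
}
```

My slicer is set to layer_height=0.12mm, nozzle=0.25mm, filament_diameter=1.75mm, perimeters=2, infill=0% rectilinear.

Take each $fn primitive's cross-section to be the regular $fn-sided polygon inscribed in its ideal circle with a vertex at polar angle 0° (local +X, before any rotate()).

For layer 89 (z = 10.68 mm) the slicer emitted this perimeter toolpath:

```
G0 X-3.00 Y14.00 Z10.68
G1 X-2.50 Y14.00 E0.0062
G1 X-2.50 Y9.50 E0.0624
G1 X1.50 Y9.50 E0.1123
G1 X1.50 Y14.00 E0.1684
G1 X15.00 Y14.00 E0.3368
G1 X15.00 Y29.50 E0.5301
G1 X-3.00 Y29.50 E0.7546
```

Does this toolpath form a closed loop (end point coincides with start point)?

no

Start point (G0): (-3.00, 14.00). End point (last G1): the path does not return to the start — open.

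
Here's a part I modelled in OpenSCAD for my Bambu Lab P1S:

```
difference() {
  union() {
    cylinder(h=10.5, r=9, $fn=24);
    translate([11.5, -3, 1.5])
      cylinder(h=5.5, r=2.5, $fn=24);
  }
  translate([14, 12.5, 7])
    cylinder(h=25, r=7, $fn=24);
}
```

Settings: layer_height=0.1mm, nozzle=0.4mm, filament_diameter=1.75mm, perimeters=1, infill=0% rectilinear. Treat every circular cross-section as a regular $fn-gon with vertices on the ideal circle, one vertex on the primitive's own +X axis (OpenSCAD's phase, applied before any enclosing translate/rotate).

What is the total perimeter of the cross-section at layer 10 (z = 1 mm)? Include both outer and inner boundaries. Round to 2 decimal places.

56.39 mm

At z = 1 mm: the r=9 cylinder gives a regular 24-gon of circumradius 9 (constant along its height) (perimeter = 2·24·9.000·sin(180°/24) = 56.39 mm); the cylinder at (11.5, -3) does not reach this height (z outside [1.5, 7]); Combining (union): only the r=9 cylinder is present, so the union is just that shape — boundary = 56.39 mm; the cylinder at (14, 12.5) does not reach this height (z outside [7, 32]); Taking the first minus the rest: none of the subtracted shapes is present at this height, so that combined region is unchanged — boundary = 56.39 mm. Overall, the cross-section is a single solid region. Total boundary length (outer) = 56.39 mm.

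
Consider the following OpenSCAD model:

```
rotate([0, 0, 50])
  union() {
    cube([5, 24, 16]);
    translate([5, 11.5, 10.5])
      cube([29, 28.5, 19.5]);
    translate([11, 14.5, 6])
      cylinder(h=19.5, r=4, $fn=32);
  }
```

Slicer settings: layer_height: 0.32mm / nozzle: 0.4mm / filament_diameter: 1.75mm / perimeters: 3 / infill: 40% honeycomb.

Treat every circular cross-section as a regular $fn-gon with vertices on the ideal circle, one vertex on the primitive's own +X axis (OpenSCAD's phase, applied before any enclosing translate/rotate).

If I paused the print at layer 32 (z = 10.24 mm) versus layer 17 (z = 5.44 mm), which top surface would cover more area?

Layer 32 (z = 10.24): the cube (footprint 5×24) is included at this height (area 120.00 mm²); the cube at (5, 11.5) does not reach this height (z outside [10.5, 30]); the r=4 cylinder at (11, 14.5) gives a regular 32-gon of circumradius 4 (constant along its height) (area = (32/2)·4.000²·sin(360°/32) = 49.94 mm²); Merging all regions: the 2 present regions are separate (no shared area or edge), so areas and boundary lengths simply add and each stays a separate island — area = 169.94 mm²; (rotated 50° about Z; rotation is an isometry so areas/perimeters/island counts are preserved). So its area = 169.94 mm². Layer 17 (z = 5.44): the cube is present — its section is the full 5×24 rectangle (area 120.00 mm²); the cube at (5, 11.5) is absent (z outside [10.5, 30]); the cylinder at (11, 14.5) is not intersected at this z (z outside [6, 25.5]); Taking the union: only the 5×24 cube is present, so the union is just that shape — area = 120.00 mm²; (whole slice rotated 50° about Z — lengths, areas and connectivity unchanged). So its area = 120.00 mm². Layer 32 is larger (169.94 vs 120.00 mm²).

layer 32 (z = 10.24 mm)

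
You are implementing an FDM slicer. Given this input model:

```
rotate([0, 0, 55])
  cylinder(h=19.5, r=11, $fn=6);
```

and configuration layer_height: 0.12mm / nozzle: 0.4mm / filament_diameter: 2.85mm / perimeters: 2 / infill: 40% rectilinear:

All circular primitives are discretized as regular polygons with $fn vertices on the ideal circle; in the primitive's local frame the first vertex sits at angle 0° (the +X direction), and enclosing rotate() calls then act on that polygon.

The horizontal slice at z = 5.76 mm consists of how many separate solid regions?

At z = 5.76 mm: the r=11 cylinder contributes a regular 6-gon of circumradius 11; (whole slice rotated 55° about Z — lengths, areas and connectivity unchanged). The result has 1 disconnected region.

1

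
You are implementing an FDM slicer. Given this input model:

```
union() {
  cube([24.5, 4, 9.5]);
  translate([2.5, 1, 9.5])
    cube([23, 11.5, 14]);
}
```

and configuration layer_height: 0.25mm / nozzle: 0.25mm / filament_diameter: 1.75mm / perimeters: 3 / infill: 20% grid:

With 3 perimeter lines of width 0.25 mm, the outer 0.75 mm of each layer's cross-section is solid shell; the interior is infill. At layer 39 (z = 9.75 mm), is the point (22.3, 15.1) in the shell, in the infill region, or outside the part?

outside

At z = 9.75 mm: the cube is absent (z outside [0, 9.5]); the cube at (2.5, 1) (footprint 23×11.5) is included at this height; Combining (union): only the 23×11.5 cube at (2.5, 1) is present, so the union is just that shape — 1 connected region. Overall, the cross-section is a single solid region. The nearest boundary edge runs (25.50, 12.50)→(2.50, 12.50); distance from the point to it = 2.60 mm. The point is not inside any of the regions above, so it lies outside the cross-section (2.60 mm from the nearest boundary).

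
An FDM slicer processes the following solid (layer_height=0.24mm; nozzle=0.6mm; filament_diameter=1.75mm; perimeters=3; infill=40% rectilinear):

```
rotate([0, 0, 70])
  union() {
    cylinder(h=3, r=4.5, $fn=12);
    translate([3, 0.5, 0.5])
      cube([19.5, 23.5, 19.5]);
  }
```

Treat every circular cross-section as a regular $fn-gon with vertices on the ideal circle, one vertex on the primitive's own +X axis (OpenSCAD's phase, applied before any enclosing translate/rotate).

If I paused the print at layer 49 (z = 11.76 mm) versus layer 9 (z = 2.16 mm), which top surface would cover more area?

layer 9 (z = 2.16 mm)

Layer 49 (z = 11.76): the cylinder is not intersected at this z (z outside [0, 3]); the 19.5×23.5 cube at (3, 0.5) contributes its full rectangle (area 458.25 mm²); Taking the union: only the 19.5×23.5 cube at (3, 0.5) is present, so the union is just that shape — area = 458.25 mm²; (whole slice rotated 70° about Z — lengths, areas and connectivity unchanged). So its area = 458.25 mm². Layer 9 (z = 2.16): the r=4.5 cylinder contributes a regular 12-gon of circumradius 4.5 (area = (12/2)·4.500²·sin(360°/12) = 60.75 mm²); the cube at (3, 0.5) (footprint 19.5×23.5) is included at this height (area 458.25 mm²); Merging all regions: the regions partially overlap — summed areas 519.00 mm² minus the doubly-counted overlap 2.38 mm² gives 516.62 mm² — area = 516.62 mm²; (whole slice rotated 70° about Z — lengths, areas and connectivity unchanged). So its area = 516.62 mm². Layer 9 is larger (516.62 vs 458.25 mm²).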